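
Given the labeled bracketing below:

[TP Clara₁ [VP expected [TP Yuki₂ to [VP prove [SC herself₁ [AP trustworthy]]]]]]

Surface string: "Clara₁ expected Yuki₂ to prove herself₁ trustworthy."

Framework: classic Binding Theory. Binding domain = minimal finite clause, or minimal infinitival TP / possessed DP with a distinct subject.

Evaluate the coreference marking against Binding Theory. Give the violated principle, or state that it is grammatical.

Principle A

The two coindexed NPs are *Clara₁* and *herself₁*.
*herself₁* is an anaphor. Principle A requires it to be bound within its binding domain — the embedded TP, whose subject is Yuki₂.
Within that domain it is c-commanded by *Yuki₂*, which does not share its index.
*Clara₁* does c-command the anaphor, but from outside its binding domain.
The anaphor is unbound in its domain → Principle A violation.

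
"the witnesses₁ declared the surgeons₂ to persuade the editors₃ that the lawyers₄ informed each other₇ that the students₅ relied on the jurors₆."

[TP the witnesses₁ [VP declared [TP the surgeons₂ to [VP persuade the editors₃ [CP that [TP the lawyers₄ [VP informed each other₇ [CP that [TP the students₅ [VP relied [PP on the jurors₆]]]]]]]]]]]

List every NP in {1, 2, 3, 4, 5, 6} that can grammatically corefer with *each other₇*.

*each other* is an anaphor, so Principle A applies: it must be bound in its binding domain.
Binding domain of *each other₇*: the embedded TP, whose subject is the lawyers₄.
*the witnesses₁* c-commands the anaphor but is outside its binding domain → cannot satisfy Principle A.
*the surgeons₂* c-commands the anaphor but is outside its binding domain → cannot satisfy Principle A.
*the editors₃* c-commands the anaphor but is outside its binding domain → cannot satisfy Principle A.
*the lawyers₄* c-commands the anaphor within its binding domain → licit binder.
*the students₅* does not c-command the anaphor → cannot bind it.
*the jurors₆* does not c-command the anaphor → cannot bind it.

{4}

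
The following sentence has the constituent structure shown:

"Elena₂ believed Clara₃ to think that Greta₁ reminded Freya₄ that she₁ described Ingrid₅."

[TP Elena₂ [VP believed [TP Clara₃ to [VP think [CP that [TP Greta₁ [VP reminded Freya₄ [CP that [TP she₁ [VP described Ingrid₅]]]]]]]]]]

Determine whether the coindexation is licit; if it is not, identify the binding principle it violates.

The two coindexed NPs are *Greta₁* and *she₁*.
*she₁* is a pronoun; nothing c-commands it within its binding domain (the embedded TP.), so Principle B holds trivially.
*Greta₁* is an R-expression; *she₁* does not c-command it, and no other NP shares its index, so Principle C is satisfied.
All principles are respected.

grammatical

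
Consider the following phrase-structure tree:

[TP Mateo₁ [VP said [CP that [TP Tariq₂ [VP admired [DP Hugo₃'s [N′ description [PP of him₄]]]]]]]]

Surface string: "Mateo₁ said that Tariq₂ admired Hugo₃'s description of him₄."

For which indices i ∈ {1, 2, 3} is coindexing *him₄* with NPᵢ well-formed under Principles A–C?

*him* is a pronoun, so Principle B applies: it must be free in its binding domain.
Binding domain of *him₄*: the possessed DP, whose subject is Hugo₃.
*Mateo₁* c-commands the pronoun but from outside its binding domain, and is not c-commanded by it → coindexation permitted.
*Tariq₂* c-commands the pronoun but from outside its binding domain, and is not c-commanded by it → coindexation permitted.
*Hugo₃* c-commands the pronoun within its binding domain → coindexation would violate Principle B.

{1, 2}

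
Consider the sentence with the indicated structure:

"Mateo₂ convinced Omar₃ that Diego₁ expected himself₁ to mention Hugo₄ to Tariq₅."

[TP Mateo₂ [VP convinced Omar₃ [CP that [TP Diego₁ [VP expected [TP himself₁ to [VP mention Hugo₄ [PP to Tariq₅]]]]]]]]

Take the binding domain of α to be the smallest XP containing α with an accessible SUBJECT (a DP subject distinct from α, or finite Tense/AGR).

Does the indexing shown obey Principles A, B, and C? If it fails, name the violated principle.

The two coindexed NPs are *Diego₁* and *himself₁*.
*himself₁* is an anaphor; its binding domain is the embedded TP, whose subject is Diego₁. *Diego₁* c-commands it within that domain and shares its index, so Principle A is satisfied.
*Diego₁* is an R-expression; *himself₁* does not c-command it, and no other NP shares its index, so Principle C is satisfied.
All principles are respected.

grammatical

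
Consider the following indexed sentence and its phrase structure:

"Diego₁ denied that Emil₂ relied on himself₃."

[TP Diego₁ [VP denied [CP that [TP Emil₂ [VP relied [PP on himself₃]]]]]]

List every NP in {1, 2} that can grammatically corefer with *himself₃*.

{2}

*himself* is an anaphor, so Principle A applies: it must be bound in its binding domain.
Binding domain of *himself₃*: the embedded TP, whose subject is Emil₂.
*Diego₁* c-commands the anaphor but is outside its binding domain → cannot satisfy Principle A.
*Emil₂* c-commands the anaphor within its binding domain → licit binder.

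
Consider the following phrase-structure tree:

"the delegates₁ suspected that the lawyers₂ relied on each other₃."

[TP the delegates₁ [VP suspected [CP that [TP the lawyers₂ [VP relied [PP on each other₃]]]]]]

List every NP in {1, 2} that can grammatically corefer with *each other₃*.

*each other* is an anaphor, so Principle A applies: it must be bound in its binding domain.
Binding domain of *each other₃*: the embedded TP, whose subject is the lawyers₂.
*the delegates₁* c-commands the anaphor but is outside its binding domain → cannot satisfy Principle A.
*the lawyers₂* c-commands the anaphor within its binding domain → licit binder.

{2}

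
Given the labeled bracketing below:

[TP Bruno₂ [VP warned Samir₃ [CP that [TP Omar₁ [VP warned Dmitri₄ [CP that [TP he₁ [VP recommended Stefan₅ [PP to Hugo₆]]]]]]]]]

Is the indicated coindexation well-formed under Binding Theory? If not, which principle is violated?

The two coindexed NPs are *Omar₁* and *he₁*.
*he₁* is a pronoun; nothing c-commands it within its binding domain (the embedded TP.), so Principle B holds trivially.
*Omar₁* is an R-expression; *he₁* does not c-command it, and no other NP shares its index, so Principle C is satisfied.
All principles are respected.

grammatical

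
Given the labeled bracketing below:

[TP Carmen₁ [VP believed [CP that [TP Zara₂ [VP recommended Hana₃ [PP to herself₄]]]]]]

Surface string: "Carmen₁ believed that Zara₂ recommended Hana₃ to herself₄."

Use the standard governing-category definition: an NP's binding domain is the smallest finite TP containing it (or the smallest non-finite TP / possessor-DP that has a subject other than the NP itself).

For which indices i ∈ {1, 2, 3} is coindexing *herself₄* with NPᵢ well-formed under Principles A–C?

{2, 3}

*herself* is an anaphor, so Principle A applies: it must be bound in its binding domain.
Binding domain of *herself₄*: the embedded TP, whose subject is Zara₂.
*Carmen₁* c-commands the anaphor but is outside its binding domain → cannot satisfy Principle A.
*Zara₂* c-commands the anaphor within its binding domain → licit binder.
*Hana₃* c-commands the anaphor within its binding domain → licit binder.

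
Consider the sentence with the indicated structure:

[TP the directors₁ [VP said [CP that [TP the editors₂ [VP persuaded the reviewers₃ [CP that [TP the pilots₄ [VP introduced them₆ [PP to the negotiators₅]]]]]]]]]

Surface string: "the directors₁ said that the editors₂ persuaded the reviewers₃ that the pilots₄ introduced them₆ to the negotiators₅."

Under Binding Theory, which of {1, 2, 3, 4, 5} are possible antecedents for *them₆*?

*them* is a pronoun, so Principle B applies: it must be free in its binding domain.
Binding domain of *them₆*: the embedded TP, whose subject is the pilots₄.
*the directors₁* c-commands the pronoun but from outside its binding domain, and is not c-commanded by it → coindexation permitted.
*the editors₂* c-commands the pronoun but from outside its binding domain, and is not c-commanded by it → coindexation permitted.
*the reviewers₃* c-commands the pronoun but from outside its binding domain, and is not c-commanded by it → coindexation permitted.
*the pilots₄* c-commands the pronoun within its binding domain → coindexation would violate Principle B.
*the negotiators₅*: the pronoun c-commands this R-expression → coindexation would violate Principle C on *the negotiators₅*.

{1, 2, 3}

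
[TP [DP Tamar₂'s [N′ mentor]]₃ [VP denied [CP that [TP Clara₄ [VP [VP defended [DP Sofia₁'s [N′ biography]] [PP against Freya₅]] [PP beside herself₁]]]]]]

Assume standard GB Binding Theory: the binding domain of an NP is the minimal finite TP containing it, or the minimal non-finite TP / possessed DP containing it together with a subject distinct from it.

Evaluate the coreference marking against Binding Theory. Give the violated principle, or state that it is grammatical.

The two coindexed NPs are *Sofia₁* and *herself₁*.
*herself₁* is an anaphor. Principle A requires it to be bound within its binding domain — the embedded TP, whose subject is Clara₄.
Within that domain it is c-commanded by *Clara₄*, which does not share its index.
*Sofia₁* does not c-command the anaphor at all.
The anaphor is unbound in its domain → Principle A violation.

Principle A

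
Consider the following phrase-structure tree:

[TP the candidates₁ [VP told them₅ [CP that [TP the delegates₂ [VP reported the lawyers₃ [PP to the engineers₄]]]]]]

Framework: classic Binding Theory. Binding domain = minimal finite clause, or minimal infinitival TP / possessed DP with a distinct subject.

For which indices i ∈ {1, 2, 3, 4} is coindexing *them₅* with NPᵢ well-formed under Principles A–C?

none

*them* is a pronoun, so Principle B applies: it must be free in its binding domain.
Binding domain of *them₅*: the matrix TP, whose subject is the candidates₁.
*the candidates₁* c-commands the pronoun within its binding domain → coindexation would violate Principle B.
*the delegates₂*: the pronoun c-commands this R-expression → coindexation would violate Principle C on *the delegates₂*.
*the lawyers₃*: the pronoun c-commands this R-expression → coindexation would violate Principle C on *the lawyers₃*.
*the engineers₄*: the pronoun c-commands this R-expression → coindexation would violate Principle C on *the engineers₄*.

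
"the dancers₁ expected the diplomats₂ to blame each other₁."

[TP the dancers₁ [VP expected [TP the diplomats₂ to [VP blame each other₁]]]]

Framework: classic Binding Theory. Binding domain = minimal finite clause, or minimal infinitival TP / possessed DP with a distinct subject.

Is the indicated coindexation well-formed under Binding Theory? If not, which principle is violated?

Principle A

The two coindexed NPs are *the dancers₁* and *each other₁*.
*each other₁* is an anaphor. Principle A requires it to be bound within its binding domain — the embedded TP, whose subject is the diplomats₂.
Within that domain it is c-commanded by *the diplomats₂*, which does not share its index.
*the dancers₁* does c-command the anaphor, but from outside its binding domain.
The anaphor is unbound in its domain → Principle A violation.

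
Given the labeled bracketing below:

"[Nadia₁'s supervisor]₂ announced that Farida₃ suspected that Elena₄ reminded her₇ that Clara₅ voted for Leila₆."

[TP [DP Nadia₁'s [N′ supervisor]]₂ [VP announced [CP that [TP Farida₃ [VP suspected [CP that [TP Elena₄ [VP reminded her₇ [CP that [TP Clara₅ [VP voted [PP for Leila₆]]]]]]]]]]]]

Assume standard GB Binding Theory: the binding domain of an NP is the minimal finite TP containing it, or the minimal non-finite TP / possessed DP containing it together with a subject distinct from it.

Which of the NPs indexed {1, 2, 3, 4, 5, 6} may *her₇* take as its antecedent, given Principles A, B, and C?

{1, 2, 3}

*her* is a pronoun, so Principle B applies: it must be free in its binding domain.
Binding domain of *her₇*: the embedded TP, whose subject is Elena₄.
*Nadia₁* and the pronoun do not c-command one another → neither Principle B nor Principle C is at stake; coindexation permitted.
*[Nadia₁'s supervisor]₂* c-commands the pronoun but from outside its binding domain, and is not c-commanded by it → coindexation permitted.
*Farida₃* c-commands the pronoun but from outside its binding domain, and is not c-commanded by it → coindexation permitted.
*Elena₄* c-commands the pronoun within its binding domain → coindexation would violate Principle B.
*Clara₅*: the pronoun c-commands this R-expression → coindexation would violate Principle C on *Clara₅*.
*Leila₆*: the pronoun c-commands this R-expression → coindexation would violate Principle C on *Leila₆*.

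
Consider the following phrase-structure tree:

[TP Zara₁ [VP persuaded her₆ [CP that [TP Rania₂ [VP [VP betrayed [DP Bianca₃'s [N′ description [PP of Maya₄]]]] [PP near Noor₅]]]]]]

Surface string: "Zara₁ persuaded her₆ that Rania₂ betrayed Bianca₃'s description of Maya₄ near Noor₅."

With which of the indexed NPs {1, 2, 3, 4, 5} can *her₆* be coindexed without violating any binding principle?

none

*her* is a pronoun, so Principle B applies: it must be free in its binding domain.
Binding domain of *her₆*: the matrix TP, whose subject is Zara₁.
*Zara₁* c-commands the pronoun within its binding domain → coindexation would violate Principle B.
*Rania₂*: the pronoun c-commands this R-expression → coindexation would violate Principle C on *Rania₂*.
*Bianca₃*: the pronoun c-commands this R-expression → coindexation would violate Principle C on *Bianca₃*.
*Maya₄*: the pronoun c-commands this R-expression → coindexation would violate Principle C on *Maya₄*.
*Noor₅*: the pronoun c-commands this R-expression → coindexation would violate Principle C on *Noor₅*.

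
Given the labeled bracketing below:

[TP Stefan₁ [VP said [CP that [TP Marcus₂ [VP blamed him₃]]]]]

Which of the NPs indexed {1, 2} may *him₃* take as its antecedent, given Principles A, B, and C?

{1}

*him* is a pronoun, so Principle B applies: it must be free in its binding domain.
Binding domain of *him₃*: the embedded TP, whose subject is Marcus₂.
*Stefan₁* c-commands the pronoun but from outside its binding domain, and is not c-commanded by it → coindexation permitted.
*Marcus₂* c-commands the pronoun within its binding domain → coindexation would violate Principle B.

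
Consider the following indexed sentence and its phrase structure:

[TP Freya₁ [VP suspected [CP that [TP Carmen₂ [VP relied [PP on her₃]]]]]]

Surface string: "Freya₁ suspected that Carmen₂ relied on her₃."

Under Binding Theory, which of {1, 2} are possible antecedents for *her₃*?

{1}

*her* is a pronoun, so Principle B applies: it must be free in its binding domain.
Binding domain of *her₃*: the embedded TP, whose subject is Carmen₂.
*Freya₁* c-commands the pronoun but from outside its binding domain, and is not c-commanded by it → coindexation permitted.
*Carmen₂* c-commands the pronoun within its binding domain → coindexation would violate Principle B.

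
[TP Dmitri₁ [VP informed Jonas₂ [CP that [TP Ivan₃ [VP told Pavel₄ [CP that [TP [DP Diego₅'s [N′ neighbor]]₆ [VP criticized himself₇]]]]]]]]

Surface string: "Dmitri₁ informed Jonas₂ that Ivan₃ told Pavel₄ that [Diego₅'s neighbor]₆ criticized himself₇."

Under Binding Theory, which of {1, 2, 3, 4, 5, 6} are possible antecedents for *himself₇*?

{6}

*himself* is an anaphor, so Principle A applies: it must be bound in its binding domain.
Binding domain of *himself₇*: the embedded TP, whose subject is [Diego₅'s neighbor]₆.
*Dmitri₁* c-commands the anaphor but is outside its binding domain → cannot satisfy Principle A.
*Jonas₂* c-commands the anaphor but is outside its binding domain → cannot satisfy Principle A.
*Ivan₃* c-commands the anaphor but is outside its binding domain → cannot satisfy Principle A.
*Pavel₄* c-commands the anaphor but is outside its binding domain → cannot satisfy Principle A.
*Diego₅* does not c-command the anaphor → cannot bind it.
*[Diego₅'s neighbor]₆* c-commands the anaphor within its binding domain → licit binder.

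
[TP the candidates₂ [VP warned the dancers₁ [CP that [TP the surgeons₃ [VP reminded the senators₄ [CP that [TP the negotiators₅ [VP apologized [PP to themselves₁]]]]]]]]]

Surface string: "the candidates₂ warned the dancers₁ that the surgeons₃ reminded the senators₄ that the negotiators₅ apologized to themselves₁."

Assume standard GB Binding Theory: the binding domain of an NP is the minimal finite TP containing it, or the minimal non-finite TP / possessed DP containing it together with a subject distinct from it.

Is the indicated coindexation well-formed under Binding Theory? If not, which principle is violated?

The two coindexed NPs are *the dancers₁* and *themselves₁*.
*themselves₁* is an anaphor. Principle A requires it to be bound within its binding domain — the embedded TP, whose subject is the negotiators₅.
Within that domain it is c-commanded by *the negotiators₅*, which does not share its index.
*the dancers₁* does c-command the anaphor, but from outside its binding domain.
The anaphor is unbound in its domain → Principle A violation.

Principle A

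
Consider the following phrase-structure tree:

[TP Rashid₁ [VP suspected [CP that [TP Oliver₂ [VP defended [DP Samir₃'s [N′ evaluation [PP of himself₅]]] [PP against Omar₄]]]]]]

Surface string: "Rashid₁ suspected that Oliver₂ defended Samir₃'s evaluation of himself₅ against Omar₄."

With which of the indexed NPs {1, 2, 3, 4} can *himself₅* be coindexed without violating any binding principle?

*himself* is an anaphor, so Principle A applies: it must be bound in its binding domain.
Binding domain of *himself₅*: the possessed DP, whose subject is Samir₃.
*Rashid₁* c-commands the anaphor but is outside its binding domain → cannot satisfy Principle A.
*Oliver₂* c-commands the anaphor but is outside its binding domain → cannot satisfy Principle A.
*Samir₃* c-commands the anaphor within its binding domain → licit binder.
*Omar₄* does not c-command the anaphor → cannot bind it.

{3}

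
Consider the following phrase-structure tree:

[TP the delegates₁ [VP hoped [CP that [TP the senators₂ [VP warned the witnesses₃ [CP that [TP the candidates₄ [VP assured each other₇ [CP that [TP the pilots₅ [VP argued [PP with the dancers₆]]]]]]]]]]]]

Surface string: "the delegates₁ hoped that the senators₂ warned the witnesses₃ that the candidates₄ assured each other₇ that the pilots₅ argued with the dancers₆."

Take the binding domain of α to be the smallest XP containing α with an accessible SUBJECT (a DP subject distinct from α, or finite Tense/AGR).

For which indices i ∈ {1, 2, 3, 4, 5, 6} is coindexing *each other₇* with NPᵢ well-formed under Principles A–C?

{4}

*each other* is an anaphor, so Principle A applies: it must be bound in its binding domain.
Binding domain of *each other₇*: the embedded TP, whose subject is the candidates₄.
*the delegates₁* c-commands the anaphor but is outside its binding domain → cannot satisfy Principle A.
*the senators₂* c-commands the anaphor but is outside its binding domain → cannot satisfy Principle A.
*the witnesses₃* c-commands the anaphor but is outside its binding domain → cannot satisfy Principle A.
*the candidates₄* c-commands the anaphor within its binding domain → licit binder.
*the pilots₅* does not c-command the anaphor → cannot bind it.
*the dancers₆* does not c-command the anaphor → cannot bind it.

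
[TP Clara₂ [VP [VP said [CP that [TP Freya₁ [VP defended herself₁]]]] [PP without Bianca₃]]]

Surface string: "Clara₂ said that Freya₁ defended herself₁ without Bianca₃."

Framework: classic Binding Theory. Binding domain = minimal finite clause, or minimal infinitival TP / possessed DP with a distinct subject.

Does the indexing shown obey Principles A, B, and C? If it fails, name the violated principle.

The two coindexed NPs are *Freya₁* and *herself₁*.
*herself₁* is an anaphor; its binding domain is the embedded TP, whose subject is Freya₁. *Freya₁* c-commands it within that domain and shares its index, so Principle A is satisfied.
*Freya₁* is an R-expression; *herself₁* does not c-command it, and no other NP shares its index, so Principle C is satisfied.
All principles are respected.

grammatical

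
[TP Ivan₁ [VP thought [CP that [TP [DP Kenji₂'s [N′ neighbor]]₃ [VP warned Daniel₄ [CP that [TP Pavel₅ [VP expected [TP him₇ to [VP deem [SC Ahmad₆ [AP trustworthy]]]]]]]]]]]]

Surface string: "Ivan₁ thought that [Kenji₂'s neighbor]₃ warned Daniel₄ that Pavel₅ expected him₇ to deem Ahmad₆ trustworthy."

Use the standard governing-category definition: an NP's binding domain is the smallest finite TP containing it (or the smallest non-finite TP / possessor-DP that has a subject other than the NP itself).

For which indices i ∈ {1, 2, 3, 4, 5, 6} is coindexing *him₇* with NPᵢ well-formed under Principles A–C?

{1, 2, 3, 4}

*him* is a pronoun, so Principle B applies: it must be free in its binding domain.
Binding domain of *him₇*: the embedded TP, whose subject is Pavel₅.
*Ivan₁* c-commands the pronoun but from outside its binding domain, and is not c-commanded by it → coindexation permitted.
*Kenji₂* and the pronoun do not c-command one another → neither Principle B nor Principle C is at stake; coindexation permitted.
*[Kenji₂'s neighbor]₃* c-commands the pronoun but from outside its binding domain, and is not c-commanded by it → coindexation permitted.
*Daniel₄* c-commands the pronoun but from outside its binding domain, and is not c-commanded by it → coindexation permitted.
*Pavel₅* c-commands the pronoun within its binding domain → coindexation would violate Principle B.
*Ahmad₆*: the pronoun c-commands this R-expression → coindexation would violate Principle C on *Ahmad₆*.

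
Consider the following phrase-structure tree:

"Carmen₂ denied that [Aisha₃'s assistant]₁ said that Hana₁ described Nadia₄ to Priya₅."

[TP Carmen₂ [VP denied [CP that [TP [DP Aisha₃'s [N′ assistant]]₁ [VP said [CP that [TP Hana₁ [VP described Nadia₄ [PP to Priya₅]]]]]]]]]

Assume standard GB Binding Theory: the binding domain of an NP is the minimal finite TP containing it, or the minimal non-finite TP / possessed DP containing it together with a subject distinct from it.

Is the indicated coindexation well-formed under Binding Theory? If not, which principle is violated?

Principle C

The two coindexed NPs are *[Aisha₃'s assistant]₁* and *Hana₁*.
*Hana₁* is an R-expression. Principle C requires it to be free everywhere.
*[Aisha₃'s assistant]₁* c-commands it and carries the same index.
The R-expression is bound → Principle C violation.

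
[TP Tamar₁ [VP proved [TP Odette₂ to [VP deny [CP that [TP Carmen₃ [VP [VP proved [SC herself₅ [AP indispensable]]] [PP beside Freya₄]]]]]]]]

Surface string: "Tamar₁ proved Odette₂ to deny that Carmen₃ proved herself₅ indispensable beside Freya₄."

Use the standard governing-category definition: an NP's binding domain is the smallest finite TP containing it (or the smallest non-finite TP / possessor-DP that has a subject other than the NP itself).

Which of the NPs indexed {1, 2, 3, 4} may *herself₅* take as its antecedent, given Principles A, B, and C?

{3}

*herself* is an anaphor, so Principle A applies: it must be bound in its binding domain.
Binding domain of *herself₅*: the embedded TP, whose subject is Carmen₃.
*Tamar₁* c-commands the anaphor but is outside its binding domain → cannot satisfy Principle A.
*Odette₂* c-commands the anaphor but is outside its binding domain → cannot satisfy Principle A.
*Carmen₃* c-commands the anaphor within its binding domain → licit binder.
*Freya₄* does not c-command the anaphor → cannot bind it.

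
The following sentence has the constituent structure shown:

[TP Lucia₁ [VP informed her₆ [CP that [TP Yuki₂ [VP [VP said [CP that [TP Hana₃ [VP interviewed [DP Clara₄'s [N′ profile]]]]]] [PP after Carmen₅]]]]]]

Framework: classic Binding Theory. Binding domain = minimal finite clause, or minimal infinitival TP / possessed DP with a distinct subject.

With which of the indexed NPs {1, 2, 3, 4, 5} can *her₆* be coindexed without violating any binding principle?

none

*her* is a pronoun, so Principle B applies: it must be free in its binding domain.
Binding domain of *her₆*: the matrix TP, whose subject is Lucia₁.
*Lucia₁* c-commands the pronoun within its binding domain → coindexation would violate Principle B.
*Yuki₂*: the pronoun c-commands this R-expression → coindexation would violate Principle C on *Yuki₂*.
*Hana₃*: the pronoun c-commands this R-expression → coindexation would violate Principle C on *Hana₃*.
*Clara₄*: the pronoun c-commands this R-expression → coindexation would violate Principle C on *Clara₄*.
*Carmen₅*: the pronoun c-commands this R-expression → coindexation would violate Principle C on *Carmen₅*.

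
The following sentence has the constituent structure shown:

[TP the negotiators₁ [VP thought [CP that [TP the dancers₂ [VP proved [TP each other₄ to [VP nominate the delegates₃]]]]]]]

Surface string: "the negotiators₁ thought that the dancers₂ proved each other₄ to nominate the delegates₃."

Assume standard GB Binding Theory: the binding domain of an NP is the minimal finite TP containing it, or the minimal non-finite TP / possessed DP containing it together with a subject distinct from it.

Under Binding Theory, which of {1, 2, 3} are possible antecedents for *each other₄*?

*each other* is an anaphor, so Principle A applies: it must be bound in its binding domain.
Binding domain of *each other₄*: the embedded TP, whose subject is the dancers₂.
*the negotiators₁* c-commands the anaphor but is outside its binding domain → cannot satisfy Principle A.
*the dancers₂* c-commands the anaphor within its binding domain → licit binder.
*the delegates₃* does not c-command the anaphor → cannot bind it.

{2}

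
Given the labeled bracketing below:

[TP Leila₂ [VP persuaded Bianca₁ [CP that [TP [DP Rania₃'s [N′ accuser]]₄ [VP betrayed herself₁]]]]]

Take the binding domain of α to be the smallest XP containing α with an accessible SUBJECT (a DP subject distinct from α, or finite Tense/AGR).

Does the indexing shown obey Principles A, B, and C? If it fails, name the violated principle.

The two coindexed NPs are *Bianca₁* and *herself₁*.
*herself₁* is an anaphor. Principle A requires it to be bound within its binding domain — the embedded TP, whose subject is [Rania₃'s accuser]₄.
Within that domain it is c-commanded by *[Rania₃'s accuser]₄*, which does not share its index.
*Bianca₁* does c-command the anaphor, but from outside its binding domain.
The anaphor is unbound in its domain → Principle A violation.

Principle A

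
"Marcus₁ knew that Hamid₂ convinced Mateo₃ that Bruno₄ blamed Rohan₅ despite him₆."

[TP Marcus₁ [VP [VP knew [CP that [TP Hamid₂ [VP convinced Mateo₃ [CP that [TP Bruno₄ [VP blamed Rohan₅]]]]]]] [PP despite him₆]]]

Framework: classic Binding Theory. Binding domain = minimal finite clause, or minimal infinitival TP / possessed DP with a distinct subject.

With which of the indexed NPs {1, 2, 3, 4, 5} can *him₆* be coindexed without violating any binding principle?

{2, 3, 4, 5}

*him* is a pronoun, so Principle B applies: it must be free in its binding domain.
Binding domain of *him₆*: the matrix TP, whose subject is Marcus₁.
*Marcus₁* c-commands the pronoun within its binding domain → coindexation would violate Principle B.
*Hamid₂* and the pronoun do not c-command one another → neither Principle B nor Principle C is at stake; coindexation permitted.
*Mateo₃* and the pronoun do not c-command one another → neither Principle B nor Principle C is at stake; coindexation permitted.
*Bruno₄* and the pronoun do not c-command one another → neither Principle B nor Principle C is at stake; coindexation permitted.
*Rohan₅* and the pronoun do not c-command one another → neither Principle B nor Principle C is at stake; coindexation permitted.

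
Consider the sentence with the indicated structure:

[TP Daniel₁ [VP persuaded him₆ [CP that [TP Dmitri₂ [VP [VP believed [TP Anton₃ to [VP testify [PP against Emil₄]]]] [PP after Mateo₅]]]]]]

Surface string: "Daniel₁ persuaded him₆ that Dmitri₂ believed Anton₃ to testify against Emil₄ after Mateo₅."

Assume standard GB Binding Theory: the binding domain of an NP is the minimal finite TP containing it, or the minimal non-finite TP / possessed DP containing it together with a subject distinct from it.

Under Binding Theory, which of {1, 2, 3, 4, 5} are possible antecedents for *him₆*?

*him* is a pronoun, so Principle B applies: it must be free in its binding domain.
Binding domain of *him₆*: the matrix TP, whose subject is Daniel₁.
*Daniel₁* c-commands the pronoun within its binding domain → coindexation would violate Principle B.
*Dmitri₂*: the pronoun c-commands this R-expression → coindexation would violate Principle C on *Dmitri₂*.
*Anton₃*: the pronoun c-commands this R-expression → coindexation would violate Principle C on *Anton₃*.
*Emil₄*: the pronoun c-commands this R-expression → coindexation would violate Principle C on *Emil₄*.
*Mateo₅*: the pronoun c-commands this R-expression → coindexation would violate Principle C on *Mateo₅*.

none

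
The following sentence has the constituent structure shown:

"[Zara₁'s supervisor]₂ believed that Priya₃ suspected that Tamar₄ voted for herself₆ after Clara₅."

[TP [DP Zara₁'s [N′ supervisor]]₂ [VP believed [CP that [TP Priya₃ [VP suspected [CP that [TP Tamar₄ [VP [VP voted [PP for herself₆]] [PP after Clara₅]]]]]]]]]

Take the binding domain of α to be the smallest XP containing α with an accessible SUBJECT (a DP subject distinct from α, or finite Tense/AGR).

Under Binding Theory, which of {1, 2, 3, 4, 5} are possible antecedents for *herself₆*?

*herself* is an anaphor, so Principle A applies: it must be bound in its binding domain.
Binding domain of *herself₆*: the embedded TP, whose subject is Tamar₄.
*Zara₁* does not c-command the anaphor → cannot bind it.
*[Zara₁'s supervisor]₂* c-commands the anaphor but is outside its binding domain → cannot satisfy Principle A.
*Priya₃* c-commands the anaphor but is outside its binding domain → cannot satisfy Principle A.
*Tamar₄* c-commands the anaphor within its binding domain → licit binder.
*Clara₅* does not c-command the anaphor → cannot bind it.

{4}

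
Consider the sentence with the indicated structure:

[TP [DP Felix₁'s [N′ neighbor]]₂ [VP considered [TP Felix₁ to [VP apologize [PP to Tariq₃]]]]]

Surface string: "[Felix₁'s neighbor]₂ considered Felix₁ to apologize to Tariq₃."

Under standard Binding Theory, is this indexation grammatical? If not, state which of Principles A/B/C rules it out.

grammatical

The two coindexed NPs are *Felix₁* and *Felix₁*.
*Felix₁* is an R-expression; no coindexed NP c-commands it, so Principle C holds.
*Felix₁* is an R-expression; *Felix₁* does not c-command it, and no other NP shares its index, so Principle C is satisfied.
All principles are respected.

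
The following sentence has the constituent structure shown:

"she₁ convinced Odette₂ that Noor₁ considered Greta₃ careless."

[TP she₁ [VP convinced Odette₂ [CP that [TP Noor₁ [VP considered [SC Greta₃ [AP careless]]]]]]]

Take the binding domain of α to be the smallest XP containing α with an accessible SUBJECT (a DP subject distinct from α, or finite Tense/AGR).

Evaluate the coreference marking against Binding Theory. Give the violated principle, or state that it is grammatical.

Principle C

The two coindexed NPs are *she₁* and *Noor₁*.
*Noor₁* is an R-expression. Principle C requires it to be free everywhere.
*she₁* c-commands it and carries the same index.
The R-expression is bound → Principle C violation.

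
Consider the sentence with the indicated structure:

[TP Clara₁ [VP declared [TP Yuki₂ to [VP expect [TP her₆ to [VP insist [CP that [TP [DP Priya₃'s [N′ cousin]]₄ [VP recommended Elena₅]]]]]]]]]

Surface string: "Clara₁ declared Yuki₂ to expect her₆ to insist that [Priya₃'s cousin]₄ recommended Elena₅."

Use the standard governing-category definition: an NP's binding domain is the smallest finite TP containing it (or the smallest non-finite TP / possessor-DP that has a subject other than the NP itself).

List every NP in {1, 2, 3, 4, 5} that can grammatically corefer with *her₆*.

{1}

*her* is a pronoun, so Principle B applies: it must be free in its binding domain.
Binding domain of *her₆*: the embedded TP, whose subject is Yuki₂.
*Clara₁* c-commands the pronoun but from outside its binding domain, and is not c-commanded by it → coindexation permitted.
*Yuki₂* c-commands the pronoun within its binding domain → coindexation would violate Principle B.
*Priya₃*: the pronoun c-commands this R-expression → coindexation would violate Principle C on *Priya₃*.
*[Priya₃'s cousin]₄*: the pronoun c-commands this R-expression → coindexation would violate Principle C on *[Priya₃'s cousin]₄*.
*Elena₅*: the pronoun c-commands this R-expression → coindexation would violate Principle C on *Elena₅*.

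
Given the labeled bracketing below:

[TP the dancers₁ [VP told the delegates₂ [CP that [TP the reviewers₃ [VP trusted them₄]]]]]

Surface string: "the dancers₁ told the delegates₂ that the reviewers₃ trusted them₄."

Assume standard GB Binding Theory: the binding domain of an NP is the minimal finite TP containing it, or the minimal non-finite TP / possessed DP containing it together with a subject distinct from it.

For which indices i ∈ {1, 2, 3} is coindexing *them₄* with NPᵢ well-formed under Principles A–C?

{1, 2}

*them* is a pronoun, so Principle B applies: it must be free in its binding domain.
Binding domain of *them₄*: the embedded TP, whose subject is the reviewers₃.
*the dancers₁* c-commands the pronoun but from outside its binding domain, and is not c-commanded by it → coindexation permitted.
*the delegates₂* c-commands the pronoun but from outside its binding domain, and is not c-commanded by it → coindexation permitted.
*the reviewers₃* c-commands the pronoun within its binding domain → coindexation would violate Principle B.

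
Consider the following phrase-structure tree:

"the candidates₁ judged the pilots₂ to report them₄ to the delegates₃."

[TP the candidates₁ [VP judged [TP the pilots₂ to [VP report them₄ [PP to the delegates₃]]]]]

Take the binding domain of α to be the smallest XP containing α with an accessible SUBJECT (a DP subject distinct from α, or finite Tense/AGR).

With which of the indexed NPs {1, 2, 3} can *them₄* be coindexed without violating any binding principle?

{1}

*them* is a pronoun, so Principle B applies: it must be free in its binding domain.
Binding domain of *them₄*: the embedded TP, whose subject is the pilots₂.
*the candidates₁* c-commands the pronoun but from outside its binding domain, and is not c-commanded by it → coindexation permitted.
*the pilots₂* c-commands the pronoun within its binding domain → coindexation would violate Principle B.
*the delegates₃*: the pronoun c-commands this R-expression → coindexation would violate Principle C on *the delegates₃*.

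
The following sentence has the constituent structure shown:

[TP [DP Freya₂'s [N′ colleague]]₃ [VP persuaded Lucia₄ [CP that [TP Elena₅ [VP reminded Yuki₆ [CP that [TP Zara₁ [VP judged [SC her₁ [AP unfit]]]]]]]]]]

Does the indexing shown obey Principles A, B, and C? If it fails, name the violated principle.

Principle B

The two coindexed NPs are *Zara₁* and *her₁*.
*her₁* is a pronoun. Its binding domain is the embedded TP, whose subject is Zara₁.
*Zara₁* c-commands it within that domain and carries the same index.
The pronoun is locally bound → Principle B violation.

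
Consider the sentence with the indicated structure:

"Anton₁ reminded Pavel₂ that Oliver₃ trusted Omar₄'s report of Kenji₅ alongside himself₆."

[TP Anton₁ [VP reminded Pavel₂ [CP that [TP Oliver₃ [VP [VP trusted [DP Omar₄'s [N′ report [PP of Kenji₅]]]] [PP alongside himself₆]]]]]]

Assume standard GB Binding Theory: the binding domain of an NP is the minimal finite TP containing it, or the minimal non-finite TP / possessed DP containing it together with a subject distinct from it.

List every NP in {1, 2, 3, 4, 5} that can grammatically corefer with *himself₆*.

*himself* is an anaphor, so Principle A applies: it must be bound in its binding domain.
Binding domain of *himself₆*: the embedded TP, whose subject is Oliver₃.
*Anton₁* c-commands the anaphor but is outside its binding domain → cannot satisfy Principle A.
*Pavel₂* c-commands the anaphor but is outside its binding domain → cannot satisfy Principle A.
*Oliver₃* c-commands the anaphor within its binding domain → licit binder.
*Omar₄* does not c-command the anaphor → cannot bind it.
*Kenji₅* does not c-command the anaphor → cannot bind it.

{3}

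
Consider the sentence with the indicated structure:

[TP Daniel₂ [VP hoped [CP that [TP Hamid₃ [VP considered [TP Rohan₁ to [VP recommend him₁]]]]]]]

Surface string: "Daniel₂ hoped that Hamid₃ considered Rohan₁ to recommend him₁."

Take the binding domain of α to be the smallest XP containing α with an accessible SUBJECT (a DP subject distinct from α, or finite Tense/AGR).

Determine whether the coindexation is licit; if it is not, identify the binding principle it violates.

Principle B

The two coindexed NPs are *Rohan₁* and *him₁*.
*him₁* is a pronoun. Its binding domain is the embedded TP, whose subject is Rohan₁.
*Rohan₁* c-commands it within that domain and carries the same index.
The pronoun is locally bound → Principle B violation.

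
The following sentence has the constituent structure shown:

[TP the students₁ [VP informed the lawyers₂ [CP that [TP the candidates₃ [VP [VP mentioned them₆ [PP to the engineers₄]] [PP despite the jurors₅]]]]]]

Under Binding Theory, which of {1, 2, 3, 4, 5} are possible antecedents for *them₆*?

{1, 2, 5}

*them* is a pronoun, so Principle B applies: it must be free in its binding domain.
Binding domain of *them₆*: the embedded TP, whose subject is the candidates₃.
*the students₁* c-commands the pronoun but from outside its binding domain, and is not c-commanded by it → coindexation permitted.
*the lawyers₂* c-commands the pronoun but from outside its binding domain, and is not c-commanded by it → coindexation permitted.
*the candidates₃* c-commands the pronoun within its binding domain → coindexation would violate Principle B.
*the engineers₄*: the pronoun c-commands this R-expression → coindexation would violate Principle C on *the engineers₄*.
*the jurors₅* and the pronoun do not c-command one another → neither Principle B nor Principle C is at stake; coindexation permitted.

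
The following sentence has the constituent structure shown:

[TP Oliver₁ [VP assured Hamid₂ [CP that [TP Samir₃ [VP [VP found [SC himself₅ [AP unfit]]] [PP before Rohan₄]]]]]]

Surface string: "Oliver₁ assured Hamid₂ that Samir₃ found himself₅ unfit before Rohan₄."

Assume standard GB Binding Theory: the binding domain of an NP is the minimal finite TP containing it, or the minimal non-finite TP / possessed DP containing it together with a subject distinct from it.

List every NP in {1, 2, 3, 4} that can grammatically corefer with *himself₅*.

{3}

*himself* is an anaphor, so Principle A applies: it must be bound in its binding domain.
Binding domain of *himself₅*: the embedded TP, whose subject is Samir₃.
*Oliver₁* c-commands the anaphor but is outside its binding domain → cannot satisfy Principle A.
*Hamid₂* c-commands the anaphor but is outside its binding domain → cannot satisfy Principle A.
*Samir₃* c-commands the anaphor within its binding domain → licit binder.
*Rohan₄* does not c-command the anaphor → cannot bind it.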